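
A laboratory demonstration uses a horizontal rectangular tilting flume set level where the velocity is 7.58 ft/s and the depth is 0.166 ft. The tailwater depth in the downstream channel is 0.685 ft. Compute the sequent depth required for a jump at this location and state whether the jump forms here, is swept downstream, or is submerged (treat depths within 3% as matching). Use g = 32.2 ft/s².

y₂ = 0.691 ft; the jump forms here

Fr₁ = V₁/√(g·y₁) = 7.58/√(32.2×0.166) = 3.28.
From the momentum equation for a rectangular channel, y₂/y₁ = ½[√(1 + 8Fr₁²) − 1] = ½[√86.99 − 1] = 4.16.
y₂ = 4.16 × 0.166 = 0.691 ft.
Tailwater y_tw = 0.685 ft: y_tw ≈ y₂, so the jump forms here.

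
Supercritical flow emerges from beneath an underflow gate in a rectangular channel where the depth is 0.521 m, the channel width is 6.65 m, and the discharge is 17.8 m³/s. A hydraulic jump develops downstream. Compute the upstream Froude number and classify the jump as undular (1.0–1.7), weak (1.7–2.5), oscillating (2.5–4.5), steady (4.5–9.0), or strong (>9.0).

q = Q/b = 17.8/6.65 = 2.68 m²/s; V₁ = q/y₁ = 5.14 m/s. Fr₁ = V₁/√(g·y₁) = 2.27.
Fr₁ = 2.27 lies in the weak range.

Fr₁ = 2.27; weak jump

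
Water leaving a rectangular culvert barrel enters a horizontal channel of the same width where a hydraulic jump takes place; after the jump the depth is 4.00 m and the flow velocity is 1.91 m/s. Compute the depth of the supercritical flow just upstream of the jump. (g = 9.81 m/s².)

y₁ = 0.641 m

Fr₂ = V₂/√(g·y₂) = 1.91/√(9.81×4.00) = 0.305.
Since the conjugate-depth ratio holds either way, y₁/y₂ = ½[√(1 + 8Fr₂²) − 1] = ½[√1.744 − 1] = 0.160.
y₁ = 0.160 × 4.00 = 0.641 m.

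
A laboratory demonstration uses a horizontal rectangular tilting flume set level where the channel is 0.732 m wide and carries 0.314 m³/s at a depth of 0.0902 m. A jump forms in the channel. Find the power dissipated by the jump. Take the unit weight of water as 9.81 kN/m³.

q = Q/b = 0.314/0.732 = 0.429 m²/s; V₁ = q/y₁ = 4.76 m/s. Fr₁ = V₁/√(g·y₁) = 5.06.
From the momentum equation for a rectangular channel, y₂/y₁ = ½[√(1 + 8Fr₁²) − 1] = ½[√205.5 − 1] = 6.67.
y₂ = 6.67 × 0.0902 = 0.601 m.
Head loss: ΔE = (y₂ − y₁)³/(4y₁y₂) = (0.601 − 0.0902)³/(4×0.0902×0.601) = 0.134/0.217 = 0.616 m.
P = γ·Q·ΔE = 9.81 × 0.314 × 0.616 = 1.90 kW.

P = 1.90 kW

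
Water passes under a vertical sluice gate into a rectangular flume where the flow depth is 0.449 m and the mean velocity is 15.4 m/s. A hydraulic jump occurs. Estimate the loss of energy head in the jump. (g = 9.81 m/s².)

Fr₁ = V₁/√(g·y₁) = 15.4/√(9.81×0.449) = 7.34.
From the momentum equation for a rectangular channel, y₂/y₁ = ½[√(1 + 8Fr₁²) − 1] = ½[√431.7 − 1] = 9.89.
y₂ = 9.89 × 0.449 = 4.44 m.
Head loss: ΔE = (y₂ − y₁)³/(4y₁y₂) = (4.44 − 0.449)³/(4×0.449×4.44) = 63.6/7.97 = 7.97 m.

ΔE = 7.97 m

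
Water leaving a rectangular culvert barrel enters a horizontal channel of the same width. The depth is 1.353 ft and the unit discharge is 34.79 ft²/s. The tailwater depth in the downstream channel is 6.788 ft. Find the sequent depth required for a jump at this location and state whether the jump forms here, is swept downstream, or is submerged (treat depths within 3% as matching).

V₁ = q/y₁ = 34.79/1.353 = 25.71 ft/s. Fr₁ = V₁/√(g·y₁) = 25.71/√(32.2×1.353) = 3.896.
Conjugate-depth relation: y₂/y₁ = ½[√(1 + 8Fr₁²) − 1] = ½[√122.41 − 1] = 5.032.
y₂ = 5.032 × 1.353 = 6.808 ft.
Tailwater y_tw = 6.788 ft: y_tw ≈ y₂, so the jump forms here.

y₂ = 6.808 ft; the jump forms here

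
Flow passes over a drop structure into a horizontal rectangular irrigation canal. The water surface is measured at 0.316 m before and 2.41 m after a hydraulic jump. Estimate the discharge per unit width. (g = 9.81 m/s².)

q = 3.19 m²/s

For a rectangular channel the momentum equation gives q² = ½·g·y₁·y₂·(y₁ + y₂) = ½×9.81×0.316×2.41×2.73 = 10.2.
q = √10.2 = 3.19 m²/s.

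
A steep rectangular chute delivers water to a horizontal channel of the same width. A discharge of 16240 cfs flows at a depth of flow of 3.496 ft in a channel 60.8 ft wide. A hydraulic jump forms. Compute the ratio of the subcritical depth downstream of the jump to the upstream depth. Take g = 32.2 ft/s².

q = Q/b = 16240/60.8 = 267.1 ft²/s; V₁ = q/y₁ = 76.40 ft/s. Fr₁ = V₁/√(g·y₁) = 7.201.
Bélanger equation: y₂/y₁ = ½[√(1 + 8Fr₁²) − 1] = ½[√415.84 − 1] = 9.696.

y₂/y₁ = 9.696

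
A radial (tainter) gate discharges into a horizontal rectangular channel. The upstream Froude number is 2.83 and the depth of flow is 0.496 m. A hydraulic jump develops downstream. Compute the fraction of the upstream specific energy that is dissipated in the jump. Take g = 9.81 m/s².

Fr₁ = 2.83 (given).
Bélanger equation: y₂/y₁ = ½[√(1 + 8Fr₁²) − 1] = ½[√65.07 − 1] = 3.53.
y₂ = 3.53 × 0.496 = 1.75 m.
E₁ = y₁(1 + Fr₁²/2) = 0.496×(1 + 2.83²/2) = 2.48 m. ΔE = (y₂ − y₁)³/(4y₁y₂) = 0.571 m. ΔE/E₁ = 0.571/2.48 = 0.230.

ΔE/E₁ = 0.230 (23.0%)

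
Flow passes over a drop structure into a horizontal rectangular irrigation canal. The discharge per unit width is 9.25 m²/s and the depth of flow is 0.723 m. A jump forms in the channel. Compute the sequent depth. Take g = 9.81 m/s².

V₁ = q/y₁ = 9.25/0.723 = 12.8 m/s. Fr₁ = V₁/√(g·y₁) = 12.8/√(9.81×0.723) = 4.80.
By Bélanger, y₂/y₁ = ½[√(1 + 8Fr₁²) − 1] = ½[√185.6 − 1] = 6.31.
y₂ = 6.31 × 0.723 = 4.56 m.

y₂ = 4.56 m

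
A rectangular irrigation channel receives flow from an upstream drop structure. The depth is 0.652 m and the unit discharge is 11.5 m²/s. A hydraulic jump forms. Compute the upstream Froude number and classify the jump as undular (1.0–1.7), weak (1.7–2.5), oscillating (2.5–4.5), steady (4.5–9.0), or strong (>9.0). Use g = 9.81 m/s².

Fr₁ = 6.97; steady jump

V₁ = q/y₁ = 11.5/0.652 = 17.6 m/s. Fr₁ = V₁/√(g·y₁) = 17.6/√(9.81×0.652) = 6.97.
Fr₁ = 6.97 lies in the steady range.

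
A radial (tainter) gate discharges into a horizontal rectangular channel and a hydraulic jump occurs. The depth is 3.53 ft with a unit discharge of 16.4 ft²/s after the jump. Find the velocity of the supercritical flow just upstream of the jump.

V₂ = q/y₂ = 16.4/3.53 = 4.65 ft/s; Fr₂ = V₂/√(g·y₂) = 0.436.
Applying the sequent-depth relation in reverse, y₁/y₂ = ½[√(1 + 8Fr₂²) − 1] = ½[√2.519 − 1] = 0.294.
y₁ = 0.294 × 3.53 = 1.04 ft.
V₁ = q/y₁ = 16.4/1.04 = 15.8 ft/s.

V₁ = 15.8 ft/s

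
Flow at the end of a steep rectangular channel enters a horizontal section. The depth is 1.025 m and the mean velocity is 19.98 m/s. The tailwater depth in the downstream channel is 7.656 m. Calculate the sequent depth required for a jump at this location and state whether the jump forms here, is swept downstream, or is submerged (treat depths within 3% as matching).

Fr₁ = V₁/√(g·y₁) = 19.98/√(9.81×1.025) = 6.301.
Bélanger equation: y₂/y₁ = ½[√(1 + 8Fr₁²) − 1] = ½[√318.61 − 1] = 8.425.
y₂ = 8.425 × 1.025 = 8.635 m.
Tailwater y_tw = 7.656 m: y_tw < y₂, so the jump is swept downstream.

y₂ = 8.635 m; the jump is swept downstream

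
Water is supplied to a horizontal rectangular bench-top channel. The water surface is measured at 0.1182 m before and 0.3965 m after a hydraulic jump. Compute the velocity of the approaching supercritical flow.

V₁ = 2.910 m/s

For a rectangular channel the momentum equation gives q² = ½·g·y₁·y₂·(y₁ + y₂) = ½×9.81×0.1182×0.3965×0.5147 = 0.1183.
q = √0.1183 = 0.3440 m²/s.
V₁ = q/y₁ = 0.3440/0.1182 = 2.910 m/s.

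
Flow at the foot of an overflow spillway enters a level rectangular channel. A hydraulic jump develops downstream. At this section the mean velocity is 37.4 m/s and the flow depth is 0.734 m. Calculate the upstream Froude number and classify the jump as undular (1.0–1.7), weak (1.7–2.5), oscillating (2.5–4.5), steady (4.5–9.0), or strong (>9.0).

Fr₁ = 13.9; strong jump

Fr₁ = V₁/√(g·y₁) = 37.4/√(9.81×0.734) = 13.9.
Fr₁ = 13.9 lies in the strong range.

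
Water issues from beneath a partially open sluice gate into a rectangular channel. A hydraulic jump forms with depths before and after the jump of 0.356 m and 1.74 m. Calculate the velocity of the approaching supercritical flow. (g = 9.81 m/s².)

For a rectangular channel the momentum equation gives q² = ½·g·y₁·y₂·(y₁ + y₂) = ½×9.81×0.356×1.74×2.10 = 6.37.
q = √6.37 = 2.52 m²/s.
V₁ = q/y₁ = 2.52/0.356 = 7.09 m/s.

V₁ = 7.09 m/s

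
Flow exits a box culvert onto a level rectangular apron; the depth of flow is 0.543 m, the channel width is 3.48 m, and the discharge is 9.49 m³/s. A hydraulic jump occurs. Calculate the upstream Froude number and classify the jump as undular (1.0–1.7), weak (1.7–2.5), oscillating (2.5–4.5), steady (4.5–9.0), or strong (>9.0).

q = Q/b = 9.49/3.48 = 2.73 m²/s; V₁ = q/y₁ = 5.02 m/s. Fr₁ = V₁/√(g·y₁) = 2.18.
Fr₁ = 2.18 lies in the weak range.

Fr₁ = 2.18; weak jump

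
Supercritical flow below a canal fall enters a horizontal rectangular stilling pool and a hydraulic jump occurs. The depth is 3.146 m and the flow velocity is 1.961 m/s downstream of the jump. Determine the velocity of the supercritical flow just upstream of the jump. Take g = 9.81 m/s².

Fr₂ = V₂/√(g·y₂) = 1.961/√(9.81×3.146) = 0.3530.
Since the conjugate-depth ratio holds either way, y₁/y₂ = ½[√(1 + 8Fr₂²) − 1] = ½[√1.9968 − 1] = 0.2065.
y₁ = 0.2065 × 3.146 = 0.6498 m.
V₁ = q/y₁ = 6.169/0.6498 = 9.494 m/s.

V₁ = 9.494 m/s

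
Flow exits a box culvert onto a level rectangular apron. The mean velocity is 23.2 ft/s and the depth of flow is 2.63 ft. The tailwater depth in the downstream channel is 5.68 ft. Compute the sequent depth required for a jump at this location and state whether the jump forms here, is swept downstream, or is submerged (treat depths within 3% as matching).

Fr₁ = V₁/√(g·y₁) = 23.2/√(32.2×2.63) = 2.52.
Sequent-depth ratio: y₂/y₁ = ½[√(1 + 8Fr₁²) − 1] = ½[√51.85 − 1] = 3.10.
y₂ = 3.10 × 2.63 = 8.15 ft.
Tailwater y_tw = 5.68 ft: y_tw < y₂, so the jump is swept downstream.

y₂ = 8.15 ft; the jump is swept downstream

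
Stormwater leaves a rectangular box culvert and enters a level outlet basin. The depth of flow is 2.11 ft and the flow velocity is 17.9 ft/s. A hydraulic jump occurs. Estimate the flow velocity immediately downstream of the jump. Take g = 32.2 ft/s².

V₂ = 6.85 ft/s

Fr₁ = V₁/√(g·y₁) = 17.9/√(32.2×2.11) = 2.17.
By Bélanger, y₂/y₁ = ½[√(1 + 8Fr₁²) − 1] = ½[√38.73 − 1] = 2.61.
y₂ = 2.61 × 2.11 = 5.51 ft.
q = V₁·y₁ = 17.9 × 2.11 = 37.8 ft²/s.
V₂ = q/y₂ = 37.8/5.51 = 6.85 ft/s.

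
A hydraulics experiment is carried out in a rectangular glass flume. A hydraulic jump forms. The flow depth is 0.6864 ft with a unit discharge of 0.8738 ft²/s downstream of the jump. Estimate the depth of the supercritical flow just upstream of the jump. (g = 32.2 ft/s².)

y₁ = 0.08909 ft

V₂ = q/y₂ = 0.8738/0.6864 = 1.273 ft/s; Fr₂ = V₂/√(g·y₂) = 0.2708.
From the momentum equation (using Fr₂), y₁/y₂ = ½[√(1 + 8Fr₂²) − 1] = ½[√1.5866 − 1] = 0.1298.
y₁ = 0.1298 × 0.6864 = 0.08909 ft.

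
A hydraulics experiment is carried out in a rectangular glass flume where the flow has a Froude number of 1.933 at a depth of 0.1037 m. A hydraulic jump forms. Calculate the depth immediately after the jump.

Fr₁ = 1.933 (given).
Sequent-depth ratio: y₂/y₁ = ½[√(1 + 8Fr₁²) − 1] = ½[√30.892 − 1] = 2.279.
y₂ = 2.279 × 0.1037 = 0.2363 m.

y₂ = 0.2363 m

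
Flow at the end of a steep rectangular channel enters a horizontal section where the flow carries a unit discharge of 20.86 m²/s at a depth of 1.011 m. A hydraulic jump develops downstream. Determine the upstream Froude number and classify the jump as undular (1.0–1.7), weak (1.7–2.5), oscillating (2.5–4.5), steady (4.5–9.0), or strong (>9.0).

Fr₁ = 6.552; steady jump

V₁ = q/y₁ = 20.86/1.011 = 20.63 m/s. Fr₁ = V₁/√(g·y₁) = 20.63/√(9.81×1.011) = 6.552.
Fr₁ = 6.552 lies in the steady range.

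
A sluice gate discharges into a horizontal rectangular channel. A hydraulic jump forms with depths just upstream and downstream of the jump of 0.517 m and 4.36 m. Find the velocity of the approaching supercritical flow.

For a rectangular channel the momentum equation gives q² = ½·g·y₁·y₂·(y₁ + y₂) = ½×9.81×0.517×4.36×4.88 = 53.9.
q = √53.9 = 7.34 m²/s.
V₁ = q/y₁ = 7.34/0.517 = 14.2 m/s.

V₁ = 14.2 m/s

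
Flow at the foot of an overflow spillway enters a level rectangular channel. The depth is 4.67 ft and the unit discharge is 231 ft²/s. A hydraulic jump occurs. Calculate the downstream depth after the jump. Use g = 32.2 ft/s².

V₁ = q/y₁ = 231/4.67 = 49.5 ft/s. Fr₁ = V₁/√(g·y₁) = 49.5/√(32.2×4.67) = 4.03.
From the momentum equation for a rectangular channel, y₂/y₁ = ½[√(1 + 8Fr₁²) − 1] = ½[√131.2 − 1] = 5.23.
y₂ = 5.23 × 4.67 = 24.4 ft.

y₂ = 24.4 ft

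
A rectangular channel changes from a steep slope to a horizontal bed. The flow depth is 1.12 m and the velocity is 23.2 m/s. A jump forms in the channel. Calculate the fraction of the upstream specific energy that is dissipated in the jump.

Fr₁ = V₁/√(g·y₁) = 23.2/√(9.81×1.12) = 7.00.
Sequent-depth ratio: y₂/y₁ = ½[√(1 + 8Fr₁²) − 1] = ½[√392.9 − 1] = 9.41.
y₂ = 9.41 × 1.12 = 10.5 m.
E₁ = y₁ + V₁²/2g = 28.6 m. ΔE = (y₂ − y₁)³/(4y₁y₂) = 17.7 m. ΔE/E₁ = 17.7/28.6 = 0.620.

ΔE/E₁ = 0.620 (62.0%)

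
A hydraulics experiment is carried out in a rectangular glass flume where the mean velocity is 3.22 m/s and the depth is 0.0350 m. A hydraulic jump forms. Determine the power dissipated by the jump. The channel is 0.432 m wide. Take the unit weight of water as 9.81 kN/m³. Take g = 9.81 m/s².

P = 0.143 kW

Fr₁ = V₁/√(g·y₁) = 3.22/√(9.81×0.0350) = 5.50.
Conjugate-depth relation: y₂/y₁ = ½[√(1 + 8Fr₁²) − 1] = ½[√242.6 − 1] = 7.29.
y₂ = 7.29 × 0.0350 = 0.255 m.
q = V₁·y₁ = 3.22 × 0.0350 = 0.113 m²/s. V₂ = q/y₂ = 0.113/0.255 = 0.442 m/s. E₁ = y₁ + V₁²/2g = 0.563 m; E₂ = y₂ + V₂²/2g = 0.265 m. ΔE = E₁ − E₂ = 0.298 m.
Q = q·b = 0.113 × 0.432 = 0.0487 m³/s. P = γ·Q·ΔE = 9.81 × 0.0487 × 0.298 = 0.143 kW.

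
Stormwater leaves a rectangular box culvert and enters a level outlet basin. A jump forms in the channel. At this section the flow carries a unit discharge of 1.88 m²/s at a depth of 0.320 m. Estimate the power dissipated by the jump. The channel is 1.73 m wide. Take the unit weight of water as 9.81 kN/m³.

P = 20.1 kW

V₁ = q/y₁ = 1.88/0.320 = 5.87 m/s. Fr₁ = V₁/√(g·y₁) = 5.87/√(9.81×0.320) = 3.32.
Bélanger equation: y₂/y₁ = ½[√(1 + 8Fr₁²) − 1] = ½[√88.96 − 1] = 4.22.
y₂ = 4.22 × 0.320 = 1.35 m.
V₂ = q/y₂ = 1.88/1.35 = 1.39 m/s. E₁ = y₁ + V₁²/2g = 2.08 m; E₂ = y₂ + V₂²/2g = 1.45 m. ΔE = E₁ − E₂ = 0.631 m.
Q = q·b = 1.88 × 1.73 = 3.25 m³/s. P = γ·Q·ΔE = 9.81 × 3.25 × 0.631 = 20.1 kW.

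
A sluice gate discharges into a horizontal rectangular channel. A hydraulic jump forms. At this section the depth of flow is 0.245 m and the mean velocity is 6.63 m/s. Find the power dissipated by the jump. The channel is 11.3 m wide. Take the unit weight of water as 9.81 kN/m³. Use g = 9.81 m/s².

Fr₁ = V₁/√(g·y₁) = 6.63/√(9.81×0.245) = 4.28.
From the momentum equation for a rectangular channel, y₂/y₁ = ½[√(1 + 8Fr₁²) − 1] = ½[√147.3 − 1] = 5.57.
y₂ = 5.57 × 0.245 = 1.36 m.
q = V₁·y₁ = 6.63 × 0.245 = 1.62 m²/s. V₂ = q/y₂ = 1.62/1.36 = 1.19 m/s. E₁ = y₁ + V₁²/2g = 2.49 m; E₂ = y₂ + V₂²/2g = 1.44 m. ΔE = E₁ − E₂ = 1.05 m.
Q = q·b = 1.62 × 11.3 = 18.4 m³/s. P = γ·Q·ΔE = 9.81 × 18.4 × 1.05 = 189 kW.

P = 189 kW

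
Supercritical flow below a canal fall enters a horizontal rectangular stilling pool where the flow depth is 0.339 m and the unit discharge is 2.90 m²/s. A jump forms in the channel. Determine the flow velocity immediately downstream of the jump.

V₁ = q/y₁ = 2.90/0.339 = 8.55 m/s. Fr₁ = V₁/√(g·y₁) = 8.55/√(9.81×0.339) = 4.69.
Sequent-depth ratio: y₂/y₁ = ½[√(1 + 8Fr₁²) − 1] = ½[√177.0 − 1] = 6.15.
y₂ = 6.15 × 0.339 = 2.09 m.
V₂ = q/y₂ = 2.90/2.09 = 1.39 m/s.

V₂ = 1.39 m/s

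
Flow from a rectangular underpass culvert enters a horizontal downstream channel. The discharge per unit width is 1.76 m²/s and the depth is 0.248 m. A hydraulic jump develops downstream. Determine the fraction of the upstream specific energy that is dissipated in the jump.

ΔE/E₁ = 0.450 (45.0%)

V₁ = q/y₁ = 1.76/0.248 = 7.10 m/s. Fr₁ = V₁/√(g·y₁) = 7.10/√(9.81×0.248) = 4.55.
By Bélanger, y₂/y₁ = ½[√(1 + 8Fr₁²) − 1] = ½[√166.6 − 1] = 5.95.
y₂ = 5.95 × 0.248 = 1.48 m.
E₁ = y₁ + V₁²/2g = 2.81 m. ΔE = (y₂ − y₁)³/(4y₁y₂) = 1.27 m. ΔE/E₁ = 1.27/2.81 = 0.450.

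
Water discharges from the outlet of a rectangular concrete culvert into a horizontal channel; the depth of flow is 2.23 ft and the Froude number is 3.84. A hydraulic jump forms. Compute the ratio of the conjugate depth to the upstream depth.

y₂/y₁ = 4.95

Fr₁ = 3.84 (given).
Sequent-depth ratio: y₂/y₁ = ½[√(1 + 8Fr₁²) − 1] = ½[√119.0 − 1] = 4.95.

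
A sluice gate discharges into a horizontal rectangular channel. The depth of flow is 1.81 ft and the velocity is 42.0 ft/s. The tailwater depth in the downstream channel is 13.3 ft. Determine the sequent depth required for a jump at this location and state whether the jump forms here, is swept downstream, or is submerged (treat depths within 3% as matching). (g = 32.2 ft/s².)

Fr₁ = V₁/√(g·y₁) = 42.0/√(32.2×1.81) = 5.50.
Bélanger equation: y₂/y₁ = ½[√(1 + 8Fr₁²) − 1] = ½[√243.1 − 1] = 7.30.
y₂ = 7.30 × 1.81 = 13.2 ft.
Tailwater y_tw = 13.3 ft: y_tw ≈ y₂, so the jump forms here.

y₂ = 13.2 ft; the jump forms here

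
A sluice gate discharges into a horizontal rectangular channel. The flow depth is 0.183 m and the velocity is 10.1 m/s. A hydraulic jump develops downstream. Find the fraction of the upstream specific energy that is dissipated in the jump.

ΔE/E₁ = 0.645 (64.5%)

Fr₁ = V₁/√(g·y₁) = 10.1/√(9.81×0.183) = 7.54.
Bélanger equation: y₂/y₁ = ½[√(1 + 8Fr₁²) − 1] = ½[√455.6 − 1] = 10.2.
y₂ = 10.2 × 0.183 = 1.86 m.
E₁ = y₁ + V₁²/2g = 5.38 m. ΔE = (y₂ − y₁)³/(4y₁y₂) = 3.47 m. ΔE/E₁ = 3.47/5.38 = 0.645.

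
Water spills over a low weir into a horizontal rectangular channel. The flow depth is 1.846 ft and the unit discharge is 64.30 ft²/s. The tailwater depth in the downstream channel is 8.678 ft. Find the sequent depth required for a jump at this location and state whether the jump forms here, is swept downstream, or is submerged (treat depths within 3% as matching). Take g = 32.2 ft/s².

y₂ = 10.91 ft; the jump is swept downstream

V₁ = q/y₁ = 64.30/1.846 = 34.83 ft/s. Fr₁ = V₁/√(g·y₁) = 34.83/√(32.2×1.846) = 4.518.
From the momentum equation for a rectangular channel, y₂/y₁ = ½[√(1 + 8Fr₁²) − 1] = ½[√164.29 − 1] = 5.909.
y₂ = 5.909 × 1.846 = 10.91 ft.
Tailwater y_tw = 8.678 ft: y_tw < y₂, so the jump is swept downstream.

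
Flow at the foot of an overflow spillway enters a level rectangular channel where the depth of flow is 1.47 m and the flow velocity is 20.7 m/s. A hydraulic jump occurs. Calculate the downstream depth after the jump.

Fr₁ = V₁/√(g·y₁) = 20.7/√(9.81×1.47) = 5.45.
Bélanger equation: y₂/y₁ = ½[√(1 + 8Fr₁²) − 1] = ½[√238.7 − 1] = 7.23.
y₂ = 7.23 × 1.47 = 10.6 m.

y₂ = 10.6 m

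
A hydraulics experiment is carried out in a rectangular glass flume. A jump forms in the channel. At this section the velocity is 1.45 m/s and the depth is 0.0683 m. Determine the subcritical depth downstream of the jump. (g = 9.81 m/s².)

Fr₁ = V₁/√(g·y₁) = 1.45/√(9.81×0.0683) = 1.77.
By Bélanger, y₂/y₁ = ½[√(1 + 8Fr₁²) − 1] = ½[√26.10 − 1] = 2.05.
y₂ = 2.05 × 0.0683 = 0.140 m.

y₂ = 0.140 m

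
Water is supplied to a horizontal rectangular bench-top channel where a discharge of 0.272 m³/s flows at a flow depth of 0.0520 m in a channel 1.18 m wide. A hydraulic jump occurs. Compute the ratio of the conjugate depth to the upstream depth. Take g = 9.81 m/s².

y₂/y₁ = 8.29

q = Q/b = 0.272/1.18 = 0.231 m²/s; V₁ = q/y₁ = 4.43 m/s. Fr₁ = V₁/√(g·y₁) = 6.21.
Bélanger equation: y₂/y₁ = ½[√(1 + 8Fr₁²) − 1] = ½[√309.2 − 1] = 8.29.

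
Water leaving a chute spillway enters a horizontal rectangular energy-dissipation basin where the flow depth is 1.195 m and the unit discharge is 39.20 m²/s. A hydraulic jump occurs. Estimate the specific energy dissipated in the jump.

ΔE = 40.11 m

V₁ = q/y₁ = 39.20/1.195 = 32.80 m/s. Fr₁ = V₁/√(g·y₁) = 32.80/√(9.81×1.195) = 9.581.
From the momentum equation for a rectangular channel, y₂/y₁ = ½[√(1 + 8Fr₁²) − 1] = ½[√735.33 − 1] = 13.06.
y₂ = 13.06 × 1.195 = 15.60 m.
Head loss: ΔE = (y₂ − y₁)³/(4y₁y₂) = (15.60 − 1.195)³/(4×1.195×15.60) = 2992/74.59 = 40.11 m.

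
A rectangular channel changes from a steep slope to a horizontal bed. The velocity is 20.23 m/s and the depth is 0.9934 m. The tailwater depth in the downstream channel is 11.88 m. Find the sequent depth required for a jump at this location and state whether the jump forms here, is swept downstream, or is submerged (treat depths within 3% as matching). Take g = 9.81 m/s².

y₂ = 8.621 m; the jump is submerged

Fr₁ = V₁/√(g·y₁) = 20.23/√(9.81×0.9934) = 6.480.
Bélanger equation: y₂/y₁ = ½[√(1 + 8Fr₁²) − 1] = ½[√336.96 − 1] = 8.678.
y₂ = 8.678 × 0.9934 = 8.621 m.
Tailwater y_tw = 11.88 m: y_tw > y₂, so the jump is submerged.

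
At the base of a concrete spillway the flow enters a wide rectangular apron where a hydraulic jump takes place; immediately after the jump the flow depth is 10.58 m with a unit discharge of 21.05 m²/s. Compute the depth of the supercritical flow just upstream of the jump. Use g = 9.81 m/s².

V₂ = q/y₂ = 21.05/10.58 = 1.990 m/s; Fr₂ = V₂/√(g·y₂) = 0.1953.
The Bélanger relation is symmetric: y₁/y₂ = ½[√(1 + 8Fr₂²) − 1] = ½[√1.3051 − 1] = 0.07121.
y₁ = 0.07121 × 10.58 = 0.7534 m.

y₁ = 0.7534 m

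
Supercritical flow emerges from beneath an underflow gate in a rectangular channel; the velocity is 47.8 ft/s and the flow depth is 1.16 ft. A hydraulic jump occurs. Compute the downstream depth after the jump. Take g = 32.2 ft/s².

Fr₁ = V₁/√(g·y₁) = 47.8/√(32.2×1.16) = 7.82.
From the momentum equation for a rectangular channel, y₂/y₁ = ½[√(1 + 8Fr₁²) − 1] = ½[√490.4 − 1] = 10.6.
y₂ = 10.6 × 1.16 = 12.3 ft.

y₂ = 12.3 ft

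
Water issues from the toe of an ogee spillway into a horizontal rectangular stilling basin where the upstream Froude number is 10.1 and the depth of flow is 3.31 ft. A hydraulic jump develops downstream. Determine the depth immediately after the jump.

y₂ = 45.7 ft

Fr₁ = 10.1 (given).
Bélanger equation: y₂/y₁ = ½[√(1 + 8Fr₁²) − 1] = ½[√817.1 − 1] = 13.8.
y₂ = 13.8 × 3.31 = 45.7 ft.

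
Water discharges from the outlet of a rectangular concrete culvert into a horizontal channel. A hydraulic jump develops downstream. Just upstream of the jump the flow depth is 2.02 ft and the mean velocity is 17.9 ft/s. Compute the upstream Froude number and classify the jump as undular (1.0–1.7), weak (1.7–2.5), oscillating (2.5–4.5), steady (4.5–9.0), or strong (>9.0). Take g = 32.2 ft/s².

Fr₁ = 2.22; weak jump

Fr₁ = V₁/√(g·y₁) = 17.9/√(32.2×2.02) = 2.22.
Fr₁ = 2.22 lies in the weak range.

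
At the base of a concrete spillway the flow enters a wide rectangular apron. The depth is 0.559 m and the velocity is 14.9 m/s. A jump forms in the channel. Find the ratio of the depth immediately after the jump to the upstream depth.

Fr₁ = V₁/√(g·y₁) = 14.9/√(9.81×0.559) = 6.36.
By Bélanger, y₂/y₁ = ½[√(1 + 8Fr₁²) − 1] = ½[√324.9 − 1] = 8.51.

y₂/y₁ = 8.51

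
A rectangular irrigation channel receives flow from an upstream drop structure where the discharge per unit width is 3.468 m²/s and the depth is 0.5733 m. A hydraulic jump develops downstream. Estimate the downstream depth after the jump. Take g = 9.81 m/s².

V₁ = q/y₁ = 3.468/0.5733 = 6.049 m/s. Fr₁ = V₁/√(g·y₁) = 6.049/√(9.81×0.5733) = 2.551.
Bélanger equation: y₂/y₁ = ½[√(1 + 8Fr₁²) − 1] = ½[√53.052 − 1] = 3.142.
y₂ = 3.142 × 0.5733 = 1.801 m.

y₂ = 1.801 m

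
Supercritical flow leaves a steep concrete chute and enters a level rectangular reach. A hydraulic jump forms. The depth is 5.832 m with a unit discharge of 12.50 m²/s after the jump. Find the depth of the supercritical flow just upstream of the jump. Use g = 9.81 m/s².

V₂ = q/y₂ = 12.50/5.832 = 2.143 m/s; Fr₂ = V₂/√(g·y₂) = 0.2834.
Applying the sequent-depth relation in reverse, y₁/y₂ = ½[√(1 + 8Fr₂²) − 1] = ½[√1.6424 − 1] = 0.1408.
y₁ = 0.1408 × 5.832 = 0.8210 m.

y₁ = 0.8210 m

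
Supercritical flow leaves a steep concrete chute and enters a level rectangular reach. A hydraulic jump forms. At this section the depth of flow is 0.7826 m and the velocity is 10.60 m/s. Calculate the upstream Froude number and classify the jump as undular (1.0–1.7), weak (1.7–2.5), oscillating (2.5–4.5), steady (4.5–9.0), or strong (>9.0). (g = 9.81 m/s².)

Fr₁ = V₁/√(g·y₁) = 10.60/√(9.81×0.7826) = 3.826.
Fr₁ = 3.826 lies in the oscillating range.

Fr₁ = 3.826; oscillating jump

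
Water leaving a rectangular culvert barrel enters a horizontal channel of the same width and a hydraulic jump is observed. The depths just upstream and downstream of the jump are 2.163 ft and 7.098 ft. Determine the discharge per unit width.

q = 47.85 ft²/s

For a rectangular channel the momentum equation gives q² = ½·g·y₁·y₂·(y₁ + y₂) = ½×32.2×2.163×7.098×9.261 = 2289.
q = √2289 = 47.85 ft²/s.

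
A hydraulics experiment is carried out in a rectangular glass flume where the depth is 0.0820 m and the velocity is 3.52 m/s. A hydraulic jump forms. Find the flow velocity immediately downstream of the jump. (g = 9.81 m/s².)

Fr₁ = V₁/√(g·y₁) = 3.52/√(9.81×0.0820) = 3.92.
Sequent-depth ratio: y₂/y₁ = ½[√(1 + 8Fr₁²) − 1] = ½[√124.2 − 1] = 5.07.
y₂ = 5.07 × 0.0820 = 0.416 m.
q = V₁·y₁ = 3.52 × 0.0820 = 0.289 m²/s.
V₂ = q/y₂ = 0.289/0.416 = 0.694 m/s.

V₂ = 0.694 m/s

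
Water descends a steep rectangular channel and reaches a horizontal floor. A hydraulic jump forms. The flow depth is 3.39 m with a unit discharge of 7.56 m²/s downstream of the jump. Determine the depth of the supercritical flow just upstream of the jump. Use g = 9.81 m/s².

y₁ = 0.817 m

V₂ = q/y₂ = 7.56/3.39 = 2.23 m/s; Fr₂ = V₂/√(g·y₂) = 0.387.
From the momentum equation (using Fr₂), y₁/y₂ = ½[√(1 + 8Fr₂²) − 1] = ½[√2.196 − 1] = 0.241.
y₁ = 0.241 × 3.39 = 0.817 m.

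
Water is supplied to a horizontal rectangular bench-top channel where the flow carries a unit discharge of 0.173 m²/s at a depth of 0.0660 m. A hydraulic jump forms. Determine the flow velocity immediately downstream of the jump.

V₂ = 0.634 m/s

V₁ = q/y₁ = 0.173/0.0660 = 2.62 m/s. Fr₁ = V₁/√(g·y₁) = 2.62/√(9.81×0.0660) = 3.26.
Conjugate-depth relation: y₂/y₁ = ½[√(1 + 8Fr₁²) − 1] = ½[√85.89 − 1] = 4.13.
y₂ = 4.13 × 0.0660 = 0.273 m.
V₂ = q/y₂ = 0.173/0.273 = 0.634 m/s.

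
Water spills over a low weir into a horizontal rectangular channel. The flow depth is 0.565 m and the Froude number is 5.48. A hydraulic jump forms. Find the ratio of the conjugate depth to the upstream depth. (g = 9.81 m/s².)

y₂/y₁ = 7.27

Fr₁ = 5.48 (given).
From the momentum equation for a rectangular channel, y₂/y₁ = ½[√(1 + 8Fr₁²) − 1] = ½[√241.2 − 1] = 7.27.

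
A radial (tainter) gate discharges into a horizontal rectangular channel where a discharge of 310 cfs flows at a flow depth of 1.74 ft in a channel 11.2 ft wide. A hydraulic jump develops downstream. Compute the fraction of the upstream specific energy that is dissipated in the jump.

q = Q/b = 310/11.2 = 27.7 ft²/s; V₁ = q/y₁ = 15.9 ft/s. Fr₁ = V₁/√(g·y₁) = 2.13.
Conjugate-depth relation: y₂/y₁ = ½[√(1 + 8Fr₁²) − 1] = ½[√37.13 − 1] = 2.55.
y₂ = 2.55 × 1.74 = 4.43 ft.
E₁ = y₁ + V₁²/2g = 5.67 ft. ΔE = (y₂ − y₁)³/(4y₁y₂) = 0.632 ft. ΔE/E₁ = 0.632/5.67 = 0.111.

ΔE/E₁ = 0.111 (11.1%)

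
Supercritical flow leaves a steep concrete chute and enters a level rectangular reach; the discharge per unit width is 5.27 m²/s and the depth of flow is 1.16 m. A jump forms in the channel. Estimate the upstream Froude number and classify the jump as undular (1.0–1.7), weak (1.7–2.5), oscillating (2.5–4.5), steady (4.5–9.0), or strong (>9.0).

Fr₁ = 1.35; undular jump

V₁ = q/y₁ = 5.27/1.16 = 4.54 m/s. Fr₁ = V₁/√(g·y₁) = 4.54/√(9.81×1.16) = 1.35.
Fr₁ = 1.35 lies in the undular range.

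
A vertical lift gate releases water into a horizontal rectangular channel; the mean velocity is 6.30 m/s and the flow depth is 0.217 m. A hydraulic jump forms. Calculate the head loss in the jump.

ΔE = 0.955 m

Fr₁ = V₁/√(g·y₁) = 6.30/√(9.81×0.217) = 4.32.
From the momentum equation for a rectangular channel, y₂/y₁ = ½[√(1 + 8Fr₁²) − 1] = ½[√150.2 − 1] = 5.63.
y₂ = 5.63 × 0.217 = 1.22 m.
q = V₁·y₁ = 6.30 × 0.217 = 1.37 m²/s. V₂ = q/y₂ = 1.37/1.22 = 1.12 m/s. E₁ = y₁ + V₁²/2g = 2.24 m; E₂ = y₂ + V₂²/2g = 1.28 m. ΔE = E₁ − E₂ = 0.955 m.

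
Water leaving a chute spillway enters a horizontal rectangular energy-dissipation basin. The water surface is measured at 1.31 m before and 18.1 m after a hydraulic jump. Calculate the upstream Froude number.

Fr₁ = 10.1

For a rectangular channel the momentum equation gives q² = ½·g·y₁·y₂·(y₁ + y₂) = ½×9.81×1.31×18.1×19.4 = 2257.
q = √2257 = 47.5 m²/s.
V₁ = q/y₁ = 36.3 m/s; Fr₁ = V₁/√(g·y₁) = 10.1.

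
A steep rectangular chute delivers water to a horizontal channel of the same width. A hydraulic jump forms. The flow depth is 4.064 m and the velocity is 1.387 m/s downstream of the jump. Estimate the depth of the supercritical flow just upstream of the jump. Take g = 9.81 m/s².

y₁ = 0.3603 m

Fr₂ = V₂/√(g·y₂) = 1.387/√(9.81×4.064) = 0.2197.
From the momentum equation (using Fr₂), y₁/y₂ = ½[√(1 + 8Fr₂²) − 1] = ½[√1.3860 − 1] = 0.08865.
y₁ = 0.08865 × 4.064 = 0.3603 m.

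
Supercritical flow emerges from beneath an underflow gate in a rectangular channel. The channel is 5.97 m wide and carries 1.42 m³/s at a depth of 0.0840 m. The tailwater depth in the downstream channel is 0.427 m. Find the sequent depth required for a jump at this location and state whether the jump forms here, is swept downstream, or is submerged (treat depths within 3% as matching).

y₂ = 0.331 m; the jump is submerged

q = Q/b = 1.42/5.97 = 0.238 m²/s; V₁ = q/y₁ = 2.83 m/s. Fr₁ = V₁/√(g·y₁) = 3.12.
From the momentum equation for a rectangular channel, y₂/y₁ = ½[√(1 + 8Fr₁²) − 1] = ½[√78.84 − 1] = 3.94.
y₂ = 3.94 × 0.0840 = 0.331 m.
Tailwater y_tw = 0.427 m: y_tw > y₂, so the jump is submerged.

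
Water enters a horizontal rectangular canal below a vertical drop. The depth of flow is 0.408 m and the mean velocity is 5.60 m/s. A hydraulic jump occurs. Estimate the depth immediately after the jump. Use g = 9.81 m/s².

y₂ = 1.42 m

Fr₁ = V₁/√(g·y₁) = 5.60/√(9.81×0.408) = 2.80.
By Bélanger, y₂/y₁ = ½[√(1 + 8Fr₁²) − 1] = ½[√63.68 − 1] = 3.49.
y₂ = 3.49 × 0.408 = 1.42 m.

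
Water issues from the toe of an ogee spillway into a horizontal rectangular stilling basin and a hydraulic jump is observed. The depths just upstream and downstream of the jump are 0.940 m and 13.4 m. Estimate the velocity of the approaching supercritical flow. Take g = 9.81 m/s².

For a rectangular channel the momentum equation gives q² = ½·g·y₁·y₂·(y₁ + y₂) = ½×9.81×0.940×13.4×14.3 = 886.
q = √886 = 29.8 m²/s.
V₁ = q/y₁ = 29.8/0.940 = 31.7 m/s.

V₁ = 31.7 m/s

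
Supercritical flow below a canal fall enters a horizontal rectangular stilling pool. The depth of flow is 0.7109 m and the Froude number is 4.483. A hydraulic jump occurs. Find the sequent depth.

y₂ = 4.166 m

Fr₁ = 4.483 (given).
Sequent-depth ratio: y₂/y₁ = ½[√(1 + 8Fr₁²) − 1] = ½[√161.78 − 1] = 5.860.
y₂ = 5.860 × 0.7109 = 4.166 m.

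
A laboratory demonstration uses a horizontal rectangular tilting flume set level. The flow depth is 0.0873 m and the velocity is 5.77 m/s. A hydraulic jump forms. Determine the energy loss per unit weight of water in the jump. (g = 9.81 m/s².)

ΔE = 1.03 m

Fr₁ = V₁/√(g·y₁) = 5.77/√(9.81×0.0873) = 6.23.
From the momentum equation for a rectangular channel, y₂/y₁ = ½[√(1 + 8Fr₁²) − 1] = ½[√312.0 − 1] = 8.33.
y₂ = 8.33 × 0.0873 = 0.727 m.
q = V₁·y₁ = 5.77 × 0.0873 = 0.504 m²/s. V₂ = q/y₂ = 0.504/0.727 = 0.693 m/s. E₁ = y₁ + V₁²/2g = 1.78 m; E₂ = y₂ + V₂²/2g = 0.752 m. ΔE = E₁ − E₂ = 1.03 m.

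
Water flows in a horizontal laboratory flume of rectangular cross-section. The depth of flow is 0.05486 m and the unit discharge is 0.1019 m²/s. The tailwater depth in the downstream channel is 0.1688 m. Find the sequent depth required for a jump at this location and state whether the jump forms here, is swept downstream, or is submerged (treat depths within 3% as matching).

y₂ = 0.1709 m; the jump forms here

V₁ = q/y₁ = 0.1019/0.05486 = 1.857 m/s. Fr₁ = V₁/√(g·y₁) = 1.857/√(9.81×0.05486) = 2.532.
Bélanger equation: y₂/y₁ = ½[√(1 + 8Fr₁²) − 1] = ½[√52.286 − 1] = 3.115.
y₂ = 3.115 × 0.05486 = 0.1709 m.
Tailwater y_tw = 0.1688 m: y_tw ≈ y₂, so the jump forms here.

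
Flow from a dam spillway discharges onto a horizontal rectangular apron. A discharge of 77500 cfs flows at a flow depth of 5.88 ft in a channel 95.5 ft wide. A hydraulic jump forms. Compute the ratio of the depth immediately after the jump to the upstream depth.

q = Q/b = 77500/95.5 = 812 ft²/s; V₁ = q/y₁ = 138 ft/s. Fr₁ = V₁/√(g·y₁) = 10.0.
From the momentum equation for a rectangular channel, y₂/y₁ = ½[√(1 + 8Fr₁²) − 1] = ½[√805.8 − 1] = 13.7.

y₂/y₁ = 13.7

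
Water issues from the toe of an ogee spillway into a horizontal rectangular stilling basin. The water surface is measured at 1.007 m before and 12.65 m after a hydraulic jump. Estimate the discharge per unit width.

For a rectangular channel the momentum equation gives q² = ½·g·y₁·y₂·(y₁ + y₂) = ½×9.81×1.007×12.65×13.66 = 853.3.
q = √853.3 = 29.21 m²/s.

q = 29.21 m²/s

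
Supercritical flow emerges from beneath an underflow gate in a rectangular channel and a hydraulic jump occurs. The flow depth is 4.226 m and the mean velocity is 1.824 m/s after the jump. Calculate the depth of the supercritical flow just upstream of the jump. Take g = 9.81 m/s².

y₁ = 0.5946 m

Fr₂ = V₂/√(g·y₂) = 1.824/√(9.81×4.226) = 0.2833.
Applying the sequent-depth relation in reverse, y₁/y₂ = ½[√(1 + 8Fr₂²) − 1] = ½[√1.6420 − 1] = 0.1407.
y₁ = 0.1407 × 4.226 = 0.5946 m.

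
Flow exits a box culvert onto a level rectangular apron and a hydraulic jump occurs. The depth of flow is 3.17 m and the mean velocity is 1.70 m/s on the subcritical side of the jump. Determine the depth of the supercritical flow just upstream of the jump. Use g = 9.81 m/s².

Fr₂ = V₂/√(g·y₂) = 1.70/√(9.81×3.17) = 0.305.
The Bélanger relation is symmetric: y₁/y₂ = ½[√(1 + 8Fr₂²) − 1] = ½[√1.743 − 1] = 0.160.
y₁ = 0.160 × 3.17 = 0.508 m.

y₁ = 0.508 m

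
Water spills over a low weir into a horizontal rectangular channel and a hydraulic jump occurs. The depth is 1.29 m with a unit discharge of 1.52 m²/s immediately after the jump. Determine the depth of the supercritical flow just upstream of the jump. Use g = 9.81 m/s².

y₁ = 0.239 m

V₂ = q/y₂ = 1.52/1.29 = 1.18 m/s; Fr₂ = V₂/√(g·y₂) = 0.331.
Since the conjugate-depth ratio holds either way, y₁/y₂ = ½[√(1 + 8Fr₂²) − 1] = ½[√1.878 − 1] = 0.185.
y₁ = 0.185 × 1.29 = 0.239 m.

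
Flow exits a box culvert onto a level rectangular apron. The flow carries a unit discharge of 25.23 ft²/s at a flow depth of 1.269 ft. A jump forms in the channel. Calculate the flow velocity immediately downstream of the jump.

V₁ = q/y₁ = 25.23/1.269 = 19.88 ft/s. Fr₁ = V₁/√(g·y₁) = 19.88/√(32.2×1.269) = 3.110.
From the momentum equation for a rectangular channel, y₂/y₁ = ½[√(1 + 8Fr₁²) − 1] = ½[√78.390 − 1] = 3.927.
y₂ = 3.927 × 1.269 = 4.983 ft.
V₂ = q/y₂ = 25.23/4.983 = 5.063 ft/s.

V₂ = 5.063 ft/s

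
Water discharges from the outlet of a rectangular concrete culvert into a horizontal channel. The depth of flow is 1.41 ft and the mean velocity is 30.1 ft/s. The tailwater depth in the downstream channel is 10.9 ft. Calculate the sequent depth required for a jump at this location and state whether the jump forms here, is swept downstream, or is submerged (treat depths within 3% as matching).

y₂ = 8.23 ft; the jump is submerged

Fr₁ = V₁/√(g·y₁) = 30.1/√(32.2×1.41) = 4.47.
Sequent-depth ratio: y₂/y₁ = ½[√(1 + 8Fr₁²) − 1] = ½[√160.6 − 1] = 5.84.
y₂ = 5.84 × 1.41 = 8.23 ft.
Tailwater y_tw = 10.9 ft: y_tw > y₂, so the jump is submerged.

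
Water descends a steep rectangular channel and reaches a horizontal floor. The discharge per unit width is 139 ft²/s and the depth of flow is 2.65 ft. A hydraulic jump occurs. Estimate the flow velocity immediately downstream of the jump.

V₂ = 6.95 ft/s

V₁ = q/y₁ = 139/2.65 = 52.5 ft/s. Fr₁ = V₁/√(g·y₁) = 52.5/√(32.2×2.65) = 5.68.
Sequent-depth ratio: y₂/y₁ = ½[√(1 + 8Fr₁²) − 1] = ½[√258.9 − 1] = 7.55.
y₂ = 7.55 × 2.65 = 20.0 ft.
V₂ = q/y₂ = 139/20.0 = 6.95 ft/s.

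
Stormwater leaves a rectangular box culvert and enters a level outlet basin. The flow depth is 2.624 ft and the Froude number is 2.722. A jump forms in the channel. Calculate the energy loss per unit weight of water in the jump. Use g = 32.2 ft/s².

ΔE = 2.621 ft

Fr₁ = 2.722 (given).
From the momentum equation for a rectangular channel, y₂/y₁ = ½[√(1 + 8Fr₁²) − 1] = ½[√60.274 − 1] = 3.382.
y₂ = 3.382 × 2.624 = 8.874 ft.
Head loss: ΔE = (y₂ − y₁)³/(4y₁y₂) = (8.874 − 2.624)³/(4×2.624×8.874) = 244.1/93.14 = 2.621 ft.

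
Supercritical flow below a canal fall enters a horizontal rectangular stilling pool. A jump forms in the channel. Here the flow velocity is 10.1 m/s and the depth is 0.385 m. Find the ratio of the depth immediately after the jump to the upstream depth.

Fr₁ = V₁/√(g·y₁) = 10.1/√(9.81×0.385) = 5.20.
From the momentum equation for a rectangular channel, y₂/y₁ = ½[√(1 + 8Fr₁²) − 1] = ½[√217.1 − 1] = 6.87.

y₂/y₁ = 6.87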